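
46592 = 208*224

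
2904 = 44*66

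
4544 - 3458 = 1086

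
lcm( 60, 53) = 3180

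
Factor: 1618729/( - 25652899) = - 7^1* 71^1*3257^1*25652899^ (-1)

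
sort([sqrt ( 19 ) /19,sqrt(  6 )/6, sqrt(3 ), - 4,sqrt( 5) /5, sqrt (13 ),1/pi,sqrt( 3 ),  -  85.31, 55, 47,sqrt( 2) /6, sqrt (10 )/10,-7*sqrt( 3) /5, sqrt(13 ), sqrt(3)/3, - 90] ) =[ - 90, - 85.31,  -  4,-7 *sqrt ( 3 ) /5, sqrt( 19 ) /19, sqrt(2 )/6,sqrt(10 ) /10,1/pi,sqrt ( 6)/6,  sqrt( 5) /5, sqrt (3)/3, sqrt( 3), sqrt( 3),sqrt (13), sqrt( 13),47, 55] 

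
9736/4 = 2434 = 2434.00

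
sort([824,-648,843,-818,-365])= [-818, - 648,- 365, 824,  843 ]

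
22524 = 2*11262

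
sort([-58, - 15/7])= [-58, - 15/7]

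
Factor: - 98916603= -3^1 * 19^1*53^1*137^1*239^1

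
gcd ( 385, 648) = 1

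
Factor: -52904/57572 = -34/37 = - 2^1*17^1*37^(  -  1)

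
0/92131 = 0=0.00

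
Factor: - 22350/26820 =-5/6= -  2^( - 1)*3^( - 1 )*5^1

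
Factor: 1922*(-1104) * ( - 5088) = 10796166144  =  2^10*3^2*23^1*31^2 * 53^1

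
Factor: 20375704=2^3*463^1*5501^1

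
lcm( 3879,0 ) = 0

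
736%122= 4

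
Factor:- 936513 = -3^2*17^1 * 6121^1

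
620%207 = 206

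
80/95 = 16/19  =  0.84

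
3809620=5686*670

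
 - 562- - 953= 391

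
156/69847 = 156/69847 = 0.00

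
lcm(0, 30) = 0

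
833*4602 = 3833466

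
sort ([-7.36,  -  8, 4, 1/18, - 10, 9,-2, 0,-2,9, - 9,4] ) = [ - 10, - 9, - 8,-7.36, - 2, - 2,  0,1/18, 4,4, 9, 9 ]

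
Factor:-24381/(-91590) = 2^( - 1) * 3^3*5^( - 1 )*7^1*71^( - 1) = 189/710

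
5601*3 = 16803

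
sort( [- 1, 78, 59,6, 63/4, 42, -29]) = [ - 29, - 1,  6 , 63/4 , 42,  59, 78]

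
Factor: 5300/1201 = 2^2 * 5^2*53^1*1201^( - 1 ) 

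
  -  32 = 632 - 664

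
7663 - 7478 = 185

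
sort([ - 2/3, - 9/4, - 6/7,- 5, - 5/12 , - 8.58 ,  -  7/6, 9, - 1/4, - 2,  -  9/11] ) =[ -8.58, - 5, - 9/4, -2, - 7/6, - 6/7, - 9/11, -2/3, - 5/12, - 1/4,9]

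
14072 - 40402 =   -  26330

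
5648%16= 0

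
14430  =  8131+6299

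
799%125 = 49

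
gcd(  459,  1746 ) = 9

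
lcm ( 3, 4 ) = 12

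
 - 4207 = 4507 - 8714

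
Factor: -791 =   -  7^1 * 113^1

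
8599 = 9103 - 504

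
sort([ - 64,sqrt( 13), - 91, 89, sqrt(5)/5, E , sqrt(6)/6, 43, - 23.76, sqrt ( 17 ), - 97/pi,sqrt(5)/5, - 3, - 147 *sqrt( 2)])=[ - 147*sqrt(2), - 91,-64, - 97/pi, - 23.76,  -  3, sqrt(6 )/6, sqrt(  5 )/5,  sqrt( 5)/5, E,  sqrt( 13),sqrt(17), 43 , 89] 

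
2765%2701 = 64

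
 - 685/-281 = 2 + 123/281  =  2.44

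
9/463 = 9/463 = 0.02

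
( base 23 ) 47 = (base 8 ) 143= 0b1100011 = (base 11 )90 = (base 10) 99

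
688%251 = 186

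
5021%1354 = 959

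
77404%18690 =2644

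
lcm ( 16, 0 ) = 0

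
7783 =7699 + 84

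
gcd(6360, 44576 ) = 8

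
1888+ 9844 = 11732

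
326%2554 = 326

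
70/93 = 70/93 = 0.75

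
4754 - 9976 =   -  5222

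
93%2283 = 93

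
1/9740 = 1/9740 = 0.00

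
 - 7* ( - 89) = 623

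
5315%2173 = 969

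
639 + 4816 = 5455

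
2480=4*620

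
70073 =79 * 887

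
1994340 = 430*4638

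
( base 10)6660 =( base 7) 25263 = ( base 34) 5PU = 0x1A04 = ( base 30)7C0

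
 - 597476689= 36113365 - 633590054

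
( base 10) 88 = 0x58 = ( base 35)2I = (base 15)5D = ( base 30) 2s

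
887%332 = 223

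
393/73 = 393/73 = 5.38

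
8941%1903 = 1329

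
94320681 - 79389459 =14931222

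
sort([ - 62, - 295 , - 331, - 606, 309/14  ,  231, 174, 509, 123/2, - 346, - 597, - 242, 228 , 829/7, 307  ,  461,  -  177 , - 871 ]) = [  -  871,- 606, - 597, - 346, - 331, - 295,  -  242,-177 ,- 62,309/14,123/2, 829/7,174, 228 , 231 , 307 , 461, 509 ]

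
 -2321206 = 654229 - 2975435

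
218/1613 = 218/1613= 0.14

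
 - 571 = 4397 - 4968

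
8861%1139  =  888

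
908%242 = 182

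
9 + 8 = 17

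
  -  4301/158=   -4301/158= -27.22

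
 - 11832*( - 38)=449616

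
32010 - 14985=17025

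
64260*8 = 514080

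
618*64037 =39574866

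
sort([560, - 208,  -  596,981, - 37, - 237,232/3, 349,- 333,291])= [-596, - 333,-237, - 208,-37,232/3,291,349,560, 981] 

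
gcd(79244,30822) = 22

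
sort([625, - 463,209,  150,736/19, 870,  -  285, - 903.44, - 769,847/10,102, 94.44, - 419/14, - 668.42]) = [ - 903.44, - 769, - 668.42, - 463, - 285, - 419/14, 736/19, 847/10,94.44,102, 150,209, 625, 870]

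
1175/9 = 130+ 5/9 = 130.56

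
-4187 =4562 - 8749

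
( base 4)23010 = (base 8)1304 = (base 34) ks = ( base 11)594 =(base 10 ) 708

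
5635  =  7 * 805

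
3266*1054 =3442364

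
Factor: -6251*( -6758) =42244258  =  2^1*7^1*19^1 * 31^1 * 47^1*109^1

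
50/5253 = 50/5253 = 0.01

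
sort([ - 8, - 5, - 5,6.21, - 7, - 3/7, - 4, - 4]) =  [ - 8, - 7,  -  5, - 5,  -  4, - 4 , - 3/7, 6.21]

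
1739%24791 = 1739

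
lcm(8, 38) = 152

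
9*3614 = 32526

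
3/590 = 3/590=   0.01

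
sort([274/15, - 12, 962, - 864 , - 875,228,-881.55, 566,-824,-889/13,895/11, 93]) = [-881.55, - 875,-864, - 824,-889/13, - 12, 274/15,895/11, 93,  228, 566, 962 ] 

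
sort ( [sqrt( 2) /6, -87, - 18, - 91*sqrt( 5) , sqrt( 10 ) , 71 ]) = [  -  91*sqrt( 5), - 87, - 18,sqrt(2 )/6,sqrt(10) , 71]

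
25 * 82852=2071300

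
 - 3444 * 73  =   - 251412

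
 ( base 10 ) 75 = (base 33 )29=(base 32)2b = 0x4B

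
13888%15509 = 13888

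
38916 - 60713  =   - 21797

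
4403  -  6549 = -2146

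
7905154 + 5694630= 13599784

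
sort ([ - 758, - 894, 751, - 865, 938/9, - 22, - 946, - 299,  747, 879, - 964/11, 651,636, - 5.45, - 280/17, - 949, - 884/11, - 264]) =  [ - 949, - 946,- 894,  -  865, - 758,-299, - 264,  -  964/11, - 884/11, - 22, - 280/17, - 5.45, 938/9, 636,651 , 747,751, 879]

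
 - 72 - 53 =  - 125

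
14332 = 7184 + 7148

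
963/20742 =321/6914 = 0.05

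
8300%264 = 116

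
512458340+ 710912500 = 1223370840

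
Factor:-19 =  - 19^1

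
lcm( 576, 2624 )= 23616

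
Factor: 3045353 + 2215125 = 5260478= 2^1*2630239^1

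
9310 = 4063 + 5247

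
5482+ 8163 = 13645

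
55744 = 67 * 832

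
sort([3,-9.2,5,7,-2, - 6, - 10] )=[ - 10, -9.2, - 6, - 2  ,  3,5,7 ] 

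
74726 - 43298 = 31428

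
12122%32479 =12122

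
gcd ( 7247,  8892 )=1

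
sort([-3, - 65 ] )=[-65,  -  3] 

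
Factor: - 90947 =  - 90947^1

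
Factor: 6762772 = 2^2*1690693^1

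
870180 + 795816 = 1665996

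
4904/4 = 1226 =1226.00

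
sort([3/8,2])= [3/8,  2 ] 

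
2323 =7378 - 5055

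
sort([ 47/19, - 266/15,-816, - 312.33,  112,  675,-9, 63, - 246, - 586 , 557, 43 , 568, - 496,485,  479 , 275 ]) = [- 816, - 586 ,  -  496 , - 312.33, - 246, - 266/15, - 9,47/19,43,63,112, 275 , 479,485,  557, 568,675]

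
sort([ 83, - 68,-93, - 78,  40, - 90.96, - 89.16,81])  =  [ - 93,- 90.96 , - 89.16, - 78 , - 68, 40,  81,83 ]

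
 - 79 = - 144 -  - 65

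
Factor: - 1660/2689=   -  2^2*5^1*83^1*2689^ ( - 1)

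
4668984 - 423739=4245245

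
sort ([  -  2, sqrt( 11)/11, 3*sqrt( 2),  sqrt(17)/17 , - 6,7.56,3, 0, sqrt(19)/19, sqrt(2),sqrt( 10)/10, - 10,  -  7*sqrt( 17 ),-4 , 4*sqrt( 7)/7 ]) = [ - 7*sqrt( 17), - 10,  -  6, - 4, -2,0, sqrt( 19) /19,sqrt( 17 )/17,sqrt( 11)/11,sqrt(10)/10, sqrt( 2 ),4* sqrt( 7)/7, 3, 3*sqrt(2 ), 7.56 ] 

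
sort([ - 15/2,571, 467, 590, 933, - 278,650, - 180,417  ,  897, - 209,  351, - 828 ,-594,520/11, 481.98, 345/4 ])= [ - 828 , - 594, - 278, - 209, - 180 ,- 15/2, 520/11,345/4, 351, 417,467 , 481.98, 571, 590,650, 897,933]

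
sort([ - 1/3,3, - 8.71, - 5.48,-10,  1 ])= [-10,-8.71 ,-5.48,-1/3,1,3]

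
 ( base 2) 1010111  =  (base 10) 87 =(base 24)3f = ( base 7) 153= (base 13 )69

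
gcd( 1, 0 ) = 1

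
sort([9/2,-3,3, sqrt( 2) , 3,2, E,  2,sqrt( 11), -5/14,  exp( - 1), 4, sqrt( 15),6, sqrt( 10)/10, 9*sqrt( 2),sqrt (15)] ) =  [-3,-5/14, sqrt(10 ) /10, exp ( - 1 ),sqrt(2), 2, 2, E, 3,3, sqrt(11 ),  sqrt( 15), sqrt( 15),4,9/2 , 6, 9*sqrt( 2)] 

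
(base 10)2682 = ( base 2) 101001111010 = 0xA7A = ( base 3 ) 10200100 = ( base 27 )3I9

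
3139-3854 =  - 715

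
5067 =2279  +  2788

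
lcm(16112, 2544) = 48336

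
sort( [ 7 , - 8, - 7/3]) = [ - 8,-7/3,7]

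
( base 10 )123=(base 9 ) 146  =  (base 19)69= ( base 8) 173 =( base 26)4j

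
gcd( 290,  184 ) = 2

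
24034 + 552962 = 576996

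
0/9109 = 0  =  0.00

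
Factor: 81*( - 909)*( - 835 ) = 61480215 = 3^6*5^1 * 101^1*167^1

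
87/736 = 87/736 = 0.12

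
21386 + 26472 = 47858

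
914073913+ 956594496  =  1870668409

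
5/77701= 5/77701= 0.00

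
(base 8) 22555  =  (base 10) 9581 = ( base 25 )F86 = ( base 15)2C8B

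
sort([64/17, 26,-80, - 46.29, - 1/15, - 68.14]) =[ - 80,- 68.14,-46.29,  -  1/15,  64/17,26]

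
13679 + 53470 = 67149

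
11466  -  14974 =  - 3508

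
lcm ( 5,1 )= 5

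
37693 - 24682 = 13011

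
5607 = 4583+1024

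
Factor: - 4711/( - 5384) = 7/8 = 2^(  -  3)*7^1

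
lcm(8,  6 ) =24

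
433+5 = 438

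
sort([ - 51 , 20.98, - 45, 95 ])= [ - 51,-45, 20.98,  95]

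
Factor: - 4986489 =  - 3^1*1662163^1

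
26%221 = 26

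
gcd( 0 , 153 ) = 153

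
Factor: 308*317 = 97636 = 2^2 *7^1 * 11^1*317^1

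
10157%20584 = 10157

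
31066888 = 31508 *986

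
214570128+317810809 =532380937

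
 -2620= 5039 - 7659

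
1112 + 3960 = 5072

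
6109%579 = 319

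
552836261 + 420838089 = 973674350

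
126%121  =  5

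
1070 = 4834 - 3764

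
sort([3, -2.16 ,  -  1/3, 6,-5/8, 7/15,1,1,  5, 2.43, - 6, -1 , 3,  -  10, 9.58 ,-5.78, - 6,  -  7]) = [  -  10,-7, - 6, - 6,-5.78 , - 2.16,  -  1, - 5/8,-1/3,7/15,1, 1 , 2.43,3 , 3, 5,6 , 9.58 ]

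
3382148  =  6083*556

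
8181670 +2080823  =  10262493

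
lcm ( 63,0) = 0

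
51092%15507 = 4571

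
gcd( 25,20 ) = 5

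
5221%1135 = 681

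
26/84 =13/42 = 0.31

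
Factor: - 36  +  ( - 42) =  - 78 = - 2^1 * 3^1 *13^1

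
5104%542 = 226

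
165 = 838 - 673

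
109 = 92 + 17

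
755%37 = 15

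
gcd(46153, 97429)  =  1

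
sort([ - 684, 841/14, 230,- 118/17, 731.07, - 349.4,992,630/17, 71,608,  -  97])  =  [- 684, - 349.4, - 97,  -  118/17,630/17, 841/14,71, 230, 608, 731.07, 992] 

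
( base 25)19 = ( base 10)34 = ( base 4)202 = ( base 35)y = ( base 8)42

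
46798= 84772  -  37974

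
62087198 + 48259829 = 110347027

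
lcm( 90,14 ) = 630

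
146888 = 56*2623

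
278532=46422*6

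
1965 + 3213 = 5178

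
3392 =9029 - 5637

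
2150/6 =1075/3  =  358.33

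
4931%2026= 879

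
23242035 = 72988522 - 49746487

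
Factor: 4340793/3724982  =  2^( - 1 ) * 3^1*41^1*157^(-1)*11863^(  -  1)*35291^1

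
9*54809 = 493281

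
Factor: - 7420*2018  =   -2^3* 5^1 * 7^1*53^1*1009^1  =  - 14973560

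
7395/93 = 2465/31 = 79.52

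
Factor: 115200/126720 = 2^1*5^1*11^( - 1) =10/11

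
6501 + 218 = 6719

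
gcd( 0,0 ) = 0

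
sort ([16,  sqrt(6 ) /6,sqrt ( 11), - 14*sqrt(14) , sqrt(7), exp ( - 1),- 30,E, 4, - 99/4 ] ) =[-14*sqrt( 14 ), - 30, - 99/4 , exp( - 1),sqrt( 6) /6, sqrt(7),E,sqrt ( 11),4 , 16 ] 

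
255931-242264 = 13667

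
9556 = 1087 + 8469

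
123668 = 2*61834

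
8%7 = 1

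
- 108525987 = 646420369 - 754946356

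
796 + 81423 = 82219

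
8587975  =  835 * 10285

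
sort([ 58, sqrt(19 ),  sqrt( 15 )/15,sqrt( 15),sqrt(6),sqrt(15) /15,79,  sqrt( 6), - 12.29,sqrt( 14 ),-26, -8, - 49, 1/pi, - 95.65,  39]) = [ - 95.65,  -  49, - 26, -12.29,-8, sqrt( 15) /15,sqrt(15 )/15, 1/pi, sqrt(6 ), sqrt( 6),sqrt( 14),sqrt(15),sqrt(19),39,58, 79]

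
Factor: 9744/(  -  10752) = -29/32 = - 2^( - 5) * 29^1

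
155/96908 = 155/96908 = 0.00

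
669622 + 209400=879022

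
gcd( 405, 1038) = 3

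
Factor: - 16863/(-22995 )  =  11/15= 3^(-1 )*5^( - 1 )*11^1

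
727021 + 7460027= 8187048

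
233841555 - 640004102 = - 406162547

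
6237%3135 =3102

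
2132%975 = 182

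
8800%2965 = 2870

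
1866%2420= 1866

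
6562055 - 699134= 5862921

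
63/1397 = 63/1397 =0.05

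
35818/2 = 17909 = 17909.00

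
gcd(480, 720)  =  240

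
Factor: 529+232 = 761 = 761^1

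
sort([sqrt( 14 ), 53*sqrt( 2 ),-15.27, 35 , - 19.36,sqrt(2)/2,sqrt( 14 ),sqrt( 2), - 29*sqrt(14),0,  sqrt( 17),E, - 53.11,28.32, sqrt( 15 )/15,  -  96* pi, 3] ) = [-96* pi,  -  29 * sqrt ( 14 ), - 53.11, - 19.36,-15.27, 0,sqrt( 15 )/15,sqrt( 2 )/2,sqrt(2 ),E,3,sqrt( 14 ),sqrt(14 ) , sqrt(17 ),28.32,  35,53 * sqrt( 2)]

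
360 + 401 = 761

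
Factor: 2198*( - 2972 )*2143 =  - 13999053208= - 2^3*7^1  *157^1*743^1*2143^1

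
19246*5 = 96230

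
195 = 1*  195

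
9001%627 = 223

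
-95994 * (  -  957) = 91866258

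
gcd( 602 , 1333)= 43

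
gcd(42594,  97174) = 2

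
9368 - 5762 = 3606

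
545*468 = 255060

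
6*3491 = 20946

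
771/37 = 771/37 = 20.84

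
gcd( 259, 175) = 7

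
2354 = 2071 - -283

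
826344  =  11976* 69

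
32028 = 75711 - 43683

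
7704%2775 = 2154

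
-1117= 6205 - 7322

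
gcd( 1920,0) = 1920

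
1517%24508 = 1517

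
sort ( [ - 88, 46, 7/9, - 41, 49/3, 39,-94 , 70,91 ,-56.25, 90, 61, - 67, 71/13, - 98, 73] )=[ - 98, - 94 , - 88, - 67, - 56.25, - 41 , 7/9,71/13 , 49/3, 39,  46,61, 70, 73,90 , 91 ]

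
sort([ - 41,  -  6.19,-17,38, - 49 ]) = [ - 49, - 41,  -  17, - 6.19,38 ]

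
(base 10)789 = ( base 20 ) 1J9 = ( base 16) 315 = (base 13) 489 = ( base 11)658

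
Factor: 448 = 2^6*7^1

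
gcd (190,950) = 190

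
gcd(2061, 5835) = 3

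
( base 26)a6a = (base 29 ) 86o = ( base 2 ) 1101100001110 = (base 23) d23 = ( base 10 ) 6926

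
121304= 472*257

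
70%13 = 5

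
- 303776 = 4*( - 75944 )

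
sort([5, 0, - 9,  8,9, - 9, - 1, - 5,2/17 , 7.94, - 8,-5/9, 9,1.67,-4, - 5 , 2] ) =[ - 9, - 9, - 8, - 5, - 5, - 4,-1, - 5/9, 0,2/17,1.67, 2 , 5,7.94,8,9,9 ] 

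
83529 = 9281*9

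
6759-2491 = 4268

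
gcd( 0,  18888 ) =18888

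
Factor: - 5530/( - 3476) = 2^(-1)*5^1*7^1*11^( - 1) = 35/22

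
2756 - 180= 2576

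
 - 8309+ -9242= -17551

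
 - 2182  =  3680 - 5862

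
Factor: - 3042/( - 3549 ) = 2^1 * 3^1 * 7^ ( - 1 )= 6/7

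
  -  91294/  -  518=176 +9/37=176.24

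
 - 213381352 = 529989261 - 743370613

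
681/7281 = 227/2427=0.09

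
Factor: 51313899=3^1*7^1 * 13^1*187963^1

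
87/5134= 87/5134 = 0.02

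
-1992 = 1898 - 3890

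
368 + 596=964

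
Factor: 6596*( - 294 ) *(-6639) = 2^3*3^2* 7^2*17^1*97^1*2213^1 =12874508136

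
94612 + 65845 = 160457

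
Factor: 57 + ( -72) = -3^1*5^1 = - 15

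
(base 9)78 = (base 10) 71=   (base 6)155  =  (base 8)107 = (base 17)43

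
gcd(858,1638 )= 78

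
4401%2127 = 147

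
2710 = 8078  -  5368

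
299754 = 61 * 4914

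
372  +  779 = 1151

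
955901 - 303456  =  652445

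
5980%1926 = 202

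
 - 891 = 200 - 1091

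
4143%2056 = 31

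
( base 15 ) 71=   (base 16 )6a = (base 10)106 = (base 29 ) 3j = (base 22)4i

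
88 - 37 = 51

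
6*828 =4968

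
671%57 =44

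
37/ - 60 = - 1+23/60 = - 0.62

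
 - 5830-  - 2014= - 3816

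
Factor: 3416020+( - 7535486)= -4119466   =  - 2^1*13^1 * 19^1*31^1*269^1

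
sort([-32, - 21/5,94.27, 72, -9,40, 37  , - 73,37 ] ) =[ - 73,- 32, -9, - 21/5,37,  37, 40, 72,94.27]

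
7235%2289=368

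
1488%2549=1488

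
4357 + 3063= 7420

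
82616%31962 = 18692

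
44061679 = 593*74303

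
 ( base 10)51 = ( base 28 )1n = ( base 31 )1K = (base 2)110011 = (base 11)47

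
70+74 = 144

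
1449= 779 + 670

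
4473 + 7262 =11735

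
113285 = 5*22657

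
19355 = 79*245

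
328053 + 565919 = 893972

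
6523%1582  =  195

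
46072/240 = 191  +  29/30=   191.97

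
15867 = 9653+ 6214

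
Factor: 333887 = 19^1*17573^1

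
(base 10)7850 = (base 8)17252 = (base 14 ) 2c0a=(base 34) 6qu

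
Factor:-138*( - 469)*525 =2^1*3^2*5^2*7^2*23^1*67^1 = 33979050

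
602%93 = 44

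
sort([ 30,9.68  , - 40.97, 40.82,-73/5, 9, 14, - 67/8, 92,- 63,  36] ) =[ - 63, - 40.97, - 73/5,  -  67/8,9,9.68, 14 , 30, 36, 40.82, 92]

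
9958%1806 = 928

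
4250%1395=65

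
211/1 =211 = 211.00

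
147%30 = 27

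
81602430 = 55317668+26284762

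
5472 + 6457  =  11929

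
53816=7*7688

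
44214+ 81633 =125847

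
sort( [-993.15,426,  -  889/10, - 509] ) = [ - 993.15, - 509, - 889/10, 426]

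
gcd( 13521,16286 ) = 1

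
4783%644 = 275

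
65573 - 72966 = - 7393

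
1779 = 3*593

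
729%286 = 157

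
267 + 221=488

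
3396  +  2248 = 5644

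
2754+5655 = 8409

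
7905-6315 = 1590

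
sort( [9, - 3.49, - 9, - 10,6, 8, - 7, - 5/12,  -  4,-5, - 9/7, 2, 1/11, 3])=[ - 10, -9, -7, - 5, - 4, - 3.49, - 9/7, - 5/12,1/11,2,3,6, 8, 9] 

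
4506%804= 486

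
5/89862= 5/89862 = 0.00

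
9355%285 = 235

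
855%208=23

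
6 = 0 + 6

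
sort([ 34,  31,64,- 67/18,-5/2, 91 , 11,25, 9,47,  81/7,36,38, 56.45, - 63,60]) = [ - 63, - 67/18, - 5/2,9, 11,81/7,25,31,34,36, 38, 47,56.45,60, 64,91 ]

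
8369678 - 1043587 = 7326091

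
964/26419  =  964/26419 = 0.04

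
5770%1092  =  310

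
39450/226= 174+63/113= 174.56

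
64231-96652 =- 32421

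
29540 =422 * 70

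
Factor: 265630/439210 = 101^1 *167^( - 1 ) = 101/167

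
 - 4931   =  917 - 5848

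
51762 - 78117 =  - 26355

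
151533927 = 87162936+64370991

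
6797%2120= 437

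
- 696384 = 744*( - 936 )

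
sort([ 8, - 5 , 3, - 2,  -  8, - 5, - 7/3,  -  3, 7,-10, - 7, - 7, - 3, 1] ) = [ - 10, - 8, - 7 , - 7, - 5, - 5, - 3, - 3, - 7/3, - 2 , 1, 3, 7,8] 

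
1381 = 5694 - 4313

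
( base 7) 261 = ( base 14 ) A1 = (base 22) 69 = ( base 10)141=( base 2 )10001101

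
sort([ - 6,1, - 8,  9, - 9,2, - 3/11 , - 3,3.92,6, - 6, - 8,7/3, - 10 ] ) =[ - 10, - 9, -8, -8 , - 6,-6,  -  3,-3/11,  1,2, 7/3, 3.92,  6, 9] 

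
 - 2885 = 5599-8484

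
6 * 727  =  4362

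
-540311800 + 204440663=- 335871137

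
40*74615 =2984600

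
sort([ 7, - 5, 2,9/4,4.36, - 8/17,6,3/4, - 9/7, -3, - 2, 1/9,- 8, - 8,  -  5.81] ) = [ - 8, - 8, - 5.81, - 5, - 3  , - 2,-9/7 , - 8/17 , 1/9,3/4, 2,  9/4,4.36,6,7 ]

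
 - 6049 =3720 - 9769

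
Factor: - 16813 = -17^1 * 23^1*43^1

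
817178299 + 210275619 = 1027453918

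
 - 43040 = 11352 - 54392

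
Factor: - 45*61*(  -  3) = 8235 = 3^3 * 5^1 * 61^1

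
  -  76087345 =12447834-88535179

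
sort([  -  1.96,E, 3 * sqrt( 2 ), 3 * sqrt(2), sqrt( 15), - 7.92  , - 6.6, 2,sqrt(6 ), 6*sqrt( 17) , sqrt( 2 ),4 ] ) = [ - 7.92, - 6.6, - 1.96, sqrt (2 ),2, sqrt ( 6), E, sqrt( 15),4,3 * sqrt(2 ), 3*sqrt(2),6*sqrt ( 17 )]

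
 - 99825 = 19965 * ( - 5 ) 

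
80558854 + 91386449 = 171945303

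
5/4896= 5/4896 = 0.00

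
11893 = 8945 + 2948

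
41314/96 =20657/48 = 430.35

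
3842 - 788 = 3054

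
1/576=1/576 = 0.00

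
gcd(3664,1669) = 1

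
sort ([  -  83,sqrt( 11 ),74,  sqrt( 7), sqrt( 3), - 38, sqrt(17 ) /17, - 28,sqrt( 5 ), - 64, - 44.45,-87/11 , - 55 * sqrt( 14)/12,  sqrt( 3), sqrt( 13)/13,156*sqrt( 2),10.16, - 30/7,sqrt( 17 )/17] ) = [ - 83,-64,  -  44.45  , - 38,- 28,-55*sqrt( 14)/12, - 87/11,-30/7,sqrt(17)/17, sqrt(17 ) /17,  sqrt( 13 ) /13,sqrt( 3),  sqrt ( 3),sqrt(5 ), sqrt( 7),sqrt ( 11 ),10.16,74,156*sqrt( 2 ) ] 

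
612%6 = 0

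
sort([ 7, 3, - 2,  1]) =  [ - 2,1,3,7]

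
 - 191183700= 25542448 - 216726148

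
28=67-39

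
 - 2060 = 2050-4110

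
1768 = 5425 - 3657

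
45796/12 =3816 + 1/3  =  3816.33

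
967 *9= 8703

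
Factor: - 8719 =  - 8719^1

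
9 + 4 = 13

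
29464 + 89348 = 118812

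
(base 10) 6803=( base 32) 6KJ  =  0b1101010010011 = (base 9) 10288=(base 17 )1693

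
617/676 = 617/676 = 0.91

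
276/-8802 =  - 46/1467=- 0.03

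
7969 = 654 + 7315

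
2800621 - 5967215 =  - 3166594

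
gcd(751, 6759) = 751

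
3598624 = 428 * 8408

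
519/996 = 173/332 =0.52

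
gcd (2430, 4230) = 90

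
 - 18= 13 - 31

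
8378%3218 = 1942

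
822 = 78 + 744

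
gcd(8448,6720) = 192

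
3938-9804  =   - 5866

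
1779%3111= 1779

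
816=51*16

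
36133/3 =12044 + 1/3 = 12044.33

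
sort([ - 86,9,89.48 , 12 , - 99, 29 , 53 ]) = [ - 99,-86,  9,  12 , 29,53,89.48 ]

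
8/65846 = 4/32923   =  0.00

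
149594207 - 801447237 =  - 651853030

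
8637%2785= 282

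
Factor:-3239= -41^1*79^1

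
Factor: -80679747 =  - 3^1*26893249^1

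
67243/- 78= -863+71/78 = - 862.09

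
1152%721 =431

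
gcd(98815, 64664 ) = 1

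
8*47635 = 381080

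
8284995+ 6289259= 14574254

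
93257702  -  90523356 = 2734346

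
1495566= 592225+903341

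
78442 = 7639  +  70803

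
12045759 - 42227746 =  - 30181987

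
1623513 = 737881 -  - 885632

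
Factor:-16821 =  - 3^3*7^1*89^1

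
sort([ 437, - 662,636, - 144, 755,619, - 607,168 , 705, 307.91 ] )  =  [ - 662,-607, - 144,168,307.91,437, 619,636, 705,755 ] 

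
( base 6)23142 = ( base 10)3302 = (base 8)6346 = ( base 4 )303212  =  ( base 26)4N0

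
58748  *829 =48702092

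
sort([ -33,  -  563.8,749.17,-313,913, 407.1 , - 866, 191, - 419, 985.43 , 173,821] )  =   [ - 866,-563.8, - 419,  -  313, - 33 , 173,191, 407.1, 749.17,821, 913, 985.43 ] 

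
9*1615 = 14535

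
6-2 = 4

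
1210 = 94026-92816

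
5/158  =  5/158 = 0.03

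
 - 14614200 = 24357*(-600)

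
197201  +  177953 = 375154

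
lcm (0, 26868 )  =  0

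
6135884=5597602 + 538282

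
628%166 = 130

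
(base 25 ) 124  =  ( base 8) 1247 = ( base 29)nc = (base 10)679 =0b1010100111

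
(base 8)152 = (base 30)3G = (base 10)106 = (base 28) 3m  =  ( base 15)71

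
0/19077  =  0 = 0.00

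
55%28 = 27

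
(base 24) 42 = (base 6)242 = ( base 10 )98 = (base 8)142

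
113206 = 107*1058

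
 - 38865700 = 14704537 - 53570237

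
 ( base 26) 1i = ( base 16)2c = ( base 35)19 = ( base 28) 1g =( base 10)44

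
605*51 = 30855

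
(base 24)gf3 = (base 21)10F3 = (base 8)22553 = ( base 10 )9579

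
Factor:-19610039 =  - 149^1*131611^1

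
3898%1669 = 560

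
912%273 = 93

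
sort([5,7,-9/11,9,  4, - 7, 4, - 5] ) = [-7,-5 , -9/11, 4,  4,5, 7, 9]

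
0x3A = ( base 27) 24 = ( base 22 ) 2e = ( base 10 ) 58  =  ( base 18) 34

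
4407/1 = 4407 = 4407.00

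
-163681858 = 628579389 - 792261247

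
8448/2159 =3+1971/2159 = 3.91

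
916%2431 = 916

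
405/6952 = 405/6952 = 0.06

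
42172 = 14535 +27637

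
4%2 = 0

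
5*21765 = 108825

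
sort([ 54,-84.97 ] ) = [ - 84.97,54 ]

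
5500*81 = 445500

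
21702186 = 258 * 84117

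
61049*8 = 488392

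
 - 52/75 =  - 52/75 = -0.69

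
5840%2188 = 1464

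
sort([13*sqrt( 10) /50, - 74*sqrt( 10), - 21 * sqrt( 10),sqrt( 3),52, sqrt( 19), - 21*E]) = [ - 74*sqrt( 10 ) , - 21 * sqrt( 10), - 21*E, 13 * sqrt(10 )/50,sqrt(3) , sqrt(19 ),52 ]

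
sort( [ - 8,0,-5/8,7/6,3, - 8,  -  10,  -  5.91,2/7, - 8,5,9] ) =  [-10,-8, - 8,  -  8, - 5.91,  -  5/8,  0, 2/7, 7/6, 3, 5, 9 ] 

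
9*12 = 108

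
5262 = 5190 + 72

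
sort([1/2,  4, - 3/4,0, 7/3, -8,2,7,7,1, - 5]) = [- 8, - 5, - 3/4,0, 1/2, 1, 2,7/3, 4,  7 , 7] 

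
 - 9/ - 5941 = 9/5941=0.00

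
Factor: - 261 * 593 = -3^2*29^1*593^1 = - 154773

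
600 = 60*10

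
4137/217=19 + 2/31 = 19.06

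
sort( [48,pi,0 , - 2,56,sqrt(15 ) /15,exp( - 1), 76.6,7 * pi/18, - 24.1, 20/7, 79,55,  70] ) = [-24.1,-2, 0,sqrt( 15 ) /15,exp (- 1),7*pi/18,20/7, pi,48, 55,56,70,76.6, 79] 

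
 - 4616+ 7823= 3207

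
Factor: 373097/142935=3^( - 1)*5^( - 1) * 13^( - 1) * 509^1 = 509/195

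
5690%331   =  63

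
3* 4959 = 14877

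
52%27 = 25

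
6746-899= 5847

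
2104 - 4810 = - 2706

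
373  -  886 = -513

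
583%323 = 260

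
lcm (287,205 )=1435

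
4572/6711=1524/2237 = 0.68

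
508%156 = 40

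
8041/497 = 8041/497= 16.18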